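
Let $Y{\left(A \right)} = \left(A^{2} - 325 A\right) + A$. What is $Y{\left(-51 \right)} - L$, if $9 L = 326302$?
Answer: $- \frac{154177}{9} \approx -17131.0$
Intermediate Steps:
$L = \frac{326302}{9}$ ($L = \frac{1}{9} \cdot 326302 = \frac{326302}{9} \approx 36256.0$)
$Y{\left(A \right)} = A^{2} - 324 A$
$Y{\left(-51 \right)} - L = - 51 \left(-324 - 51\right) - \frac{326302}{9} = \left(-51\right) \left(-375\right) - \frac{326302}{9} = 19125 - \frac{326302}{9} = - \frac{154177}{9}$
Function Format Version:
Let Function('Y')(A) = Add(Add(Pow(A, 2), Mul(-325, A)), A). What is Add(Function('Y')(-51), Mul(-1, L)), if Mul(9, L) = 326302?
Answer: Rational(-154177, 9) ≈ -17131.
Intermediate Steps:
L = Rational(326302, 9) (L = Mul(Rational(1, 9), 326302) = Rational(326302, 9) ≈ 36256.)
Function('Y')(A) = Add(Pow(A, 2), Mul(-324, A))
Add(Function('Y')(-51), Mul(-1, L)) = Add(Mul(-51, Add(-324, -51)), Mul(-1, Rational(326302, 9))) = Add(Mul(-51, -375), Rational(-326302, 9)) = Add(19125, Rational(-326302, 9)) = Rational(-154177, 9)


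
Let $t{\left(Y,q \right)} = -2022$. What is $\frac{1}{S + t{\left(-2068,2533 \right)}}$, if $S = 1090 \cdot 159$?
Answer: $\frac{1}{171288} \approx 5.8381 \cdot 10^{-6}$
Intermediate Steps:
$S = 173310$
$\frac{1}{S + t{\left(-2068,2533 \right)}} = \frac{1}{173310 - 2022} = \frac{1}{171288}$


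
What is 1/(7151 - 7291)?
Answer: -1/140 ≈ -0.0071429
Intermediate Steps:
1/(7151 - 7291) = 1/(-140) = -1/140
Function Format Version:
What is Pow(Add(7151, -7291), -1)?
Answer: Rational(-1, 140) ≈ -0.0071429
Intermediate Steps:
Pow(Add(7151, -7291), -1) = Pow(-140, -1) = Rational(-1, 140)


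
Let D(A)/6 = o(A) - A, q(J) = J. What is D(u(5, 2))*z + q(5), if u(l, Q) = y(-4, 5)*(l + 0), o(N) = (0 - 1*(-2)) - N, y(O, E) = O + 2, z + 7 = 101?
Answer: 12413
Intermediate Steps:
z = 94 (z = -7 + 101 = 94)
y(O, E) = 2 + O
o(N) = 2 - N (o(N) = (0 + 2) - N = 2 - N)
u(l, Q) = -2*l (u(l, Q) = (2 - 4)*(l + 0) = -2*l)
D(A) = 12 - 12*A (D(A) = 6*((2 - A) - A) = 6*(2 - 2*A) = 12 - 12*A)
D(u(5, 2))*z + q(5) = (12 - (-24)*5)*94 + 5 = (12 - 12*(-10))*94 + 5 = (12 + 120)*94 + 5 = 132*94 + 5 = 12408 + 5 = 12413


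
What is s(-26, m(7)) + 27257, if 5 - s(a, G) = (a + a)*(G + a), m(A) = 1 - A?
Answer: 25598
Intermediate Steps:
s(a, G) = 5 - 2*a*(G + a) (s(a, G) = 5 - (a + a)*(G + a) = 5 - 2*a*(G + a))
s(-26, m(7)) + 27257 = (5 - 2*(-26)² - 2*(1 - 1*7)*(-26)) + 27257 = (5 - 2*676 - 2*(1 - 7)*(-26)) + 27257 = (5 - 1352 - 2*(-6)*(-26)) + 27257 = (5 - 1352 - 312) + 27257 = -1659 + 27257 = 25598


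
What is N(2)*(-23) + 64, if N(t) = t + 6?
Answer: -120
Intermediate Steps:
N(t) = 6 + t
N(2)*(-23) + 64 = (6 + 2)*(-23) + 64 = 8*(-23) + 64 = -184 + 64 = -120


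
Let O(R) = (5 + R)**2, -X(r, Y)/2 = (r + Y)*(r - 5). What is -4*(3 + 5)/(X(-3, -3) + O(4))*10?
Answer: 64/3 ≈ 21.333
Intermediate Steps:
X(r, Y) = -2*(-5 + r)*(Y + r) (X(r, Y) = -2*(r + Y)*(r - 5) = -2*(Y + r)*(-5 + r) = -2*(-5 + r)*(Y + r))
-4*(3 + 5)/(X(-3, -3) + O(4))*10 = -4*(3 + 5)/((-2*(-3)**2 + 10*(-3) + 10*(-3) - 2*(-3)*(-3)) + (5 + 4)**2)*10 = -32/((-2*9 - 30 - 30 - 18) + 9**2)*10 = -32/((-18 - 30 - 30 - 18) + 81)*10 = -32/(-96 + 81)*10 = -32/(-15)*10 = -32*(-1)/15*10 = -4*(-8/15)*10 = (32/15)*10 = 64/3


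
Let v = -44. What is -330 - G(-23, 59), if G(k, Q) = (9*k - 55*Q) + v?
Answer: 3166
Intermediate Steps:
G(k, Q) = -44 - 55*Q + 9*k (G(k, Q) = (9*k - 55*Q) - 44 = (-55*Q + 9*k) - 44 = -44 - 55*Q + 9*k)
-330 - G(-23, 59) = -330 - (-44 - 55*59 + 9*(-23)) = -330 - (-44 - 3245 - 207) = -330 - 1*(-3496) = -330 + 3496 = 3166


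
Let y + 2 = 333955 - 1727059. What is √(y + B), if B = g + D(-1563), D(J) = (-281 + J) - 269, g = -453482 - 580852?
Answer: I*√2429553 ≈ 1558.7*I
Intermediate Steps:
y = -1393106 (y = -2 + (333955 - 1727059) = -2 - 1393104 = -1393106)
g = -1034334
D(J) = -550 + J
B = -1036447 (B = -1034334 + (-550 - 1563) = -1034334 - 2113 = -1036447)
√(y + B) = √(-1393106 - 1036447) = √(-2429553) = I*√2429553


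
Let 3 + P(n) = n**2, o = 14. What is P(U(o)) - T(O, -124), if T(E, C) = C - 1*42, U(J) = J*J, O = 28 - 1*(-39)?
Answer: 38579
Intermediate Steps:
O = 67 (O = 28 + 39 = 67)
U(J) = J**2
T(E, C) = -42 + C (T(E, C) = C - 42 = -42 + C)
P(n) = -3 + n**2
P(U(o)) - T(O, -124) = (-3 + (14**2)**2) - (-42 - 124) = (-3 + 196**2) - 1*(-166) = (-3 + 38416) + 166 = 38413 + 166 = 38579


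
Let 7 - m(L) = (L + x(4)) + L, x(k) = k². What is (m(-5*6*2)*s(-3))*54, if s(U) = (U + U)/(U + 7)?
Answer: -8991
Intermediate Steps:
s(U) = 2*U/(7 + U) (s(U) = (2*U)/(7 + U) = 2*U/(7 + U))
m(L) = -9 - 2*L (m(L) = 7 - ((L + 4²) + L) = 7 - ((L + 16) + L) = 7 - ((16 + L) + L) = 7 - (16 + 2*L) = 7 + (-16 - 2*L) = -9 - 2*L)
(m(-5*6*2)*s(-3))*54 = ((-9 - 2*(-5*6)*2)*(2*(-3)/(7 - 3)))*54 = ((-9 - (-60)*2)*(2*(-3)/4))*54 = ((-9 - 2*(-60))*(2*(-3)*(¼)))*54 = ((-9 + 120)*(-3/2))*54 = (111*(-3/2))*54 = -333/2*54 = -8991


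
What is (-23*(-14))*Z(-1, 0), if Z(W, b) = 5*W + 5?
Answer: 0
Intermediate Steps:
Z(W, b) = 5 + 5*W
(-23*(-14))*Z(-1, 0) = (-23*(-14))*(5 + 5*(-1)) = 322*(5 - 5) = 322*0 = 0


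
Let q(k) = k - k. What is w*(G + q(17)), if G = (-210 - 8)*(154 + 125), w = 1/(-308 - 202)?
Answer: 10137/85 ≈ 119.26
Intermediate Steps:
q(k) = 0
w = -1/510 (w = 1/(-510) = -1/510 ≈ -0.0019608)
G = -60822 (G = -218*279 = -60822)
w*(G + q(17)) = -(-60822 + 0)/510 = -1/510*(-60822) = 10137/85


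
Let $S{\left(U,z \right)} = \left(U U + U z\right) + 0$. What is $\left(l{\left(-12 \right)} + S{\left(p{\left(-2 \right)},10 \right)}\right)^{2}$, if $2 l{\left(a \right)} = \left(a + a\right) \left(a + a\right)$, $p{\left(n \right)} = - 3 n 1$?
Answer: $147456$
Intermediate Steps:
$p{\left(n \right)} = - 3 n$
$S{\left(U,z \right)} = U^{2} + U z$ ($S{\left(U,z \right)} = \left(U^{2} + U z\right) + 0 = U^{2} + U z$)
$l{\left(a \right)} = 2 a^{2}$ ($l{\left(a \right)} = \frac{\left(a + a\right) \left(a + a\right)}{2} = \frac{2 a 2 a}{2} = \frac{4 a^{2}}{2} = 2 a^{2}$)
$\left(l{\left(-12 \right)} + S{\left(p{\left(-2 \right)},10 \right)}\right)^{2} = \left(2 \left(-12\right)^{2} + \left(-3\right) \left(-2\right) \left(\left(-3\right) \left(-2\right) + 10\right)\right)^{2} = \left(2 \cdot 144 + 6 \left(6 + 10\right)\right)^{2} = \left(288 + 6 \cdot 16\right)^{2} = \left(288 + 96\right)^{2} = 384^{2} = 147456$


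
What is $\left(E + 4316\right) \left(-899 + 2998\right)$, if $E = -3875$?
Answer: $925659$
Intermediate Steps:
$\left(E + 4316\right) \left(-899 + 2998\right) = \left(-3875 + 4316\right) \left(-899 + 2998\right) = 441 \cdot 2099 = 925659$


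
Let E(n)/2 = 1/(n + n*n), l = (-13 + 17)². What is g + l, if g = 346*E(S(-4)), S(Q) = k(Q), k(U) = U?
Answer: 221/3 ≈ 73.667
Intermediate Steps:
l = 16 (l = 4² = 16)
S(Q) = Q
E(n) = 2/(n + n²) (E(n) = 2/(n + n*n) = 2/(n + n²))
g = 173/3 (g = 346*(2/(-4*(1 - 4))) = 346*(2*(-¼)/(-3)) = 346*(2*(-¼)*(-⅓)) = 346*(⅙) = 173/3 ≈ 57.667)
g + l = 173/3 + 16 = 221/3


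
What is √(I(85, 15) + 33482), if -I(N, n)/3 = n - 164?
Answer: √33929 ≈ 184.20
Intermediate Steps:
I(N, n) = 492 - 3*n (I(N, n) = -3*(n - 164) = -3*(-164 + n) = 492 - 3*n)
√(I(85, 15) + 33482) = √((492 - 3*15) + 33482) = √((492 - 45) + 33482) = √(447 + 33482) = √33929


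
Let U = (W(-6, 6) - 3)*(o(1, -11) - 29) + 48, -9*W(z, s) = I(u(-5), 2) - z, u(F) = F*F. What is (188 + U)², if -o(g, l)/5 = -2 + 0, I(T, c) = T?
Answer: 10407076/81 ≈ 1.2848e+5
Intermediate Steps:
u(F) = F²
o(g, l) = 10 (o(g, l) = -5*(-2 + 0) = -5*(-2) = 10)
W(z, s) = -25/9 + z/9 (W(z, s) = -((-5)² - z)/9 = -(25 - z)/9 = -25/9 + z/9)
U = 1534/9 (U = ((-25/9 + (⅑)*(-6)) - 3)*(10 - 29) + 48 = ((-25/9 - ⅔) - 3)*(-19) + 48 = (-31/9 - 3)*(-19) + 48 = -58/9*(-19) + 48 = 1102/9 + 48 = 1534/9 ≈ 170.44)
(188 + U)² = (188 + 1534/9)² = (3226/9)² = 10407076/81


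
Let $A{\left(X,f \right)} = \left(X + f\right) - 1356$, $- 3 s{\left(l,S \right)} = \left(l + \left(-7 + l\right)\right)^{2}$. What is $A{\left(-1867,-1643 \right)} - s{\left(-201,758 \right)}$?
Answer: $\frac{152683}{3} \approx 50894.0$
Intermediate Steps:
$s{\left(l,S \right)} = - \frac{\left(-7 + 2 l\right)^{2}}{3}$ ($s{\left(l,S \right)} = - \frac{\left(l + \left(-7 + l\right)\right)^{2}}{3} = - \frac{\left(-7 + 2 l\right)^{2}}{3}$)
$A{\left(X,f \right)} = -1356 + X + f$
$A{\left(-1867,-1643 \right)} - s{\left(-201,758 \right)} = \left(-1356 - 1867 - 1643\right) - - \frac{\left(-7 + 2 \left(-201\right)\right)^{2}}{3} = -4866 - - \frac{\left(-7 - 402\right)^{2}}{3} = -4866 - - \frac{\left(-409\right)^{2}}{3} = -4866 - \left(- \frac{1}{3}\right) 167281 = -4866 - - \frac{167281}{3} = -4866 + \frac{167281}{3} = \frac{152683}{3}$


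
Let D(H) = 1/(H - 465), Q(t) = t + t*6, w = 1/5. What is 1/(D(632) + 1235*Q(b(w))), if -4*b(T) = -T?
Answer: 668/288747 ≈ 0.0023134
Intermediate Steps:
w = 1/5 ≈ 0.20000
b(T) = T/4 (b(T) = -(-1)*T/4 = T/4)
Q(t) = 7*t (Q(t) = t + 6*t = 7*t)
D(H) = 1/(-465 + H)
1/(D(632) + 1235*Q(b(w))) = 1/(1/(-465 + 632) + 1235*(7*((1/4)*(1/5)))) = 1/(1/167 + 1235*(7*(1/20))) = 1/(1/167 + 1235*(7/20)) = 1/(1/167 + 1729/4) = 1/(288747/668) = 668/288747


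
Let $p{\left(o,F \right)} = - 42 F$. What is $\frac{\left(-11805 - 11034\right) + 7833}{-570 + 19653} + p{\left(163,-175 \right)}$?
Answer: $\frac{46748348}{6361} \approx 7349.2$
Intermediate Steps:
$\frac{\left(-11805 - 11034\right) + 7833}{-570 + 19653} + p{\left(163,-175 \right)} = \frac{\left(-11805 - 11034\right) + 7833}{-570 + 19653} - -7350 = \frac{-22839 + 7833}{19083} + 7350 = \left(-15006\right) \frac{1}{19083} + 7350 = - \frac{5002}{6361} + 7350 = \frac{46748348}{6361}$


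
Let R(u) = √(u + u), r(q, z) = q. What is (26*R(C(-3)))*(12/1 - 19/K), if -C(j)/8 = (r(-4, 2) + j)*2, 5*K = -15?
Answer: 5720*√14/3 ≈ 7134.1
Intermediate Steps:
K = -3 (K = (⅕)*(-15) = -3)
C(j) = 64 - 16*j (C(j) = -8*(-4 + j)*2 = -8*(-8 + 2*j) = 64 - 16*j)
R(u) = √2*√u (R(u) = √(2*u) = √2*√u)
(26*R(C(-3)))*(12/1 - 19/K) = (26*(√2*√(64 - 16*(-3))))*(12/1 - 19/(-3)) = (26*(√2*√(64 + 48)))*(12*1 - 19*(-⅓)) = (26*(√2*√112))*(12 + 19/3) = (26*(√2*(4*√7)))*(55/3) = (26*(4*√14))*(55/3) = (104*√14)*(55/3) = 5720*√14/3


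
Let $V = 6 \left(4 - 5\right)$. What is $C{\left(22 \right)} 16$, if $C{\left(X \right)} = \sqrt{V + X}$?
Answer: $64$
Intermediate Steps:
$V = -6$ ($V = 6 \left(-1\right) = -6$)
$C{\left(X \right)} = \sqrt{-6 + X}$
$C{\left(22 \right)} 16 = \sqrt{-6 + 22} \cdot 16 = \sqrt{16} \cdot 16 = 4 \cdot 16 = 64$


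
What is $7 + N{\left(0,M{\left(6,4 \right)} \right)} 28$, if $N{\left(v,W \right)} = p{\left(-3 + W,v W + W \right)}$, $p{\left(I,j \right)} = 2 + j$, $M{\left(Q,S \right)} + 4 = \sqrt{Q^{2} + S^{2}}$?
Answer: $-49 + 56 \sqrt{13} \approx 152.91$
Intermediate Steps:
$M{\left(Q,S \right)} = -4 + \sqrt{Q^{2} + S^{2}}$
$N{\left(v,W \right)} = 2 + W + W v$ ($N{\left(v,W \right)} = 2 + \left(v W + W\right) = 2 + \left(W v + W\right) = 2 + \left(W + W v\right) = 2 + W + W v$)
$7 + N{\left(0,M{\left(6,4 \right)} \right)} 28 = 7 + \left(2 + \left(-4 + \sqrt{6^{2} + 4^{2}}\right) \left(1 + 0\right)\right) 28 = 7 + \left(2 + \left(-4 + \sqrt{36 + 16}\right) 1\right) 28 = 7 + \left(2 + \left(-4 + \sqrt{52}\right) 1\right) 28 = 7 + \left(2 + \left(-4 + 2 \sqrt{13}\right) 1\right) 28 = 7 + \left(2 - \left(4 - 2 \sqrt{13}\right)\right) 28 = 7 + \left(-2 + 2 \sqrt{13}\right) 28 = 7 - \left(56 - 56 \sqrt{13}\right) = -49 + 56 \sqrt{13}$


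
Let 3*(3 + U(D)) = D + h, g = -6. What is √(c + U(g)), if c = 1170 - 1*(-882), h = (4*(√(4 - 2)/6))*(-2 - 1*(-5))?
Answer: √(18423 + 6*√2)/3 ≈ 45.254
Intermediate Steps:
h = 2*√2 (h = (4*(√2*(⅙)))*(-2 + 5) = (4*(√2/6))*3 = (2*√2/3)*3 = 2*√2 ≈ 2.8284)
c = 2052 (c = 1170 + 882 = 2052)
U(D) = -3 + D/3 + 2*√2/3 (U(D) = -3 + (D + 2*√2)/3 = -3 + (D/3 + 2*√2/3) = -3 + D/3 + 2*√2/3)
√(c + U(g)) = √(2052 + (-3 + (⅓)*(-6) + 2*√2/3)) = √(2052 + (-3 - 2 + 2*√2/3)) = √(2052 + (-5 + 2*√2/3)) = √(2047 + 2*√2/3)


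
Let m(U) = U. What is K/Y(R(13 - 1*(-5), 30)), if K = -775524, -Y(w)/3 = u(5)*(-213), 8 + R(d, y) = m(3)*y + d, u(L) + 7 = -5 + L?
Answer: 258508/1491 ≈ 173.38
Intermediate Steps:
u(L) = -12 + L (u(L) = -7 + (-5 + L) = -12 + L)
R(d, y) = -8 + d + 3*y (R(d, y) = -8 + (3*y + d) = -8 + (d + 3*y) = -8 + d + 3*y)
Y(w) = -4473 (Y(w) = -3*(-12 + 5)*(-213) = -(-21)*(-213) = -3*1491 = -4473)
K/Y(R(13 - 1*(-5), 30)) = -775524/(-4473) = -775524*(-1/4473) = 258508/1491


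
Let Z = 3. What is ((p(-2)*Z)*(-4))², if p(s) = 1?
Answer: 144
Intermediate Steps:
((p(-2)*Z)*(-4))² = ((1*3)*(-4))² = (3*(-4))² = (-12)² = 144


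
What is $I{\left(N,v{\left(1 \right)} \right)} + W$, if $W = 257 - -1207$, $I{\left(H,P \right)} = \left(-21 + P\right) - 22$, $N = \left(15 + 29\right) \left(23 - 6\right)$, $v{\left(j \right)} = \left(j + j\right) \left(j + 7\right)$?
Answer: $1437$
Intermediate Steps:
$v{\left(j \right)} = 2 j \left(7 + j\right)$
$N = 748$ ($N = 44 \cdot 17 = 748$)
$I{\left(H,P \right)} = -43 + P$
$W = 1464$ ($W = 257 + 1207 = 1464$)
$I{\left(N,v{\left(1 \right)} \right)} + W = \left(-43 + 2 \cdot 1 \left(7 + 1\right)\right) + 1464 = \left(-43 + 2 \cdot 1 \cdot 8\right) + 1464 = \left(-43 + 16\right) + 1464 = -27 + 1464 = 1437$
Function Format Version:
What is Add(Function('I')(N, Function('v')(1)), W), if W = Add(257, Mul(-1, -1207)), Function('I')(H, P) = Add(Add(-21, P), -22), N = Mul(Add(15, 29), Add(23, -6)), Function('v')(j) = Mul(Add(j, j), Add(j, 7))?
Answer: 1437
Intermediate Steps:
Function('v')(j) = Mul(2, j, Add(7, j)) (Function('v')(j) = Mul(Mul(2, j), Add(7, j)) = Mul(2, j, Add(7, j)))
N = 748 (N = Mul(44, 17) = 748)
Function('I')(H, P) = Add(-43, P)
W = 1464 (W = Add(257, 1207) = 1464)
Add(Function('I')(N, Function('v')(1)), W) = Add(Add(-43, Mul(2, 1, Add(7, 1))), 1464) = Add(Add(-43, Mul(2, 1, 8)), 1464) = Add(Add(-43, 16), 1464) = Add(-27, 1464) = 1437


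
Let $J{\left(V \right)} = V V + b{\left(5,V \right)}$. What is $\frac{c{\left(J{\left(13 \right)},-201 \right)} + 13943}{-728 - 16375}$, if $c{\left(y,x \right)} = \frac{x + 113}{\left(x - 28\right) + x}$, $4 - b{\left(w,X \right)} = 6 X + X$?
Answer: $- \frac{999263}{1225715} \approx -0.81525$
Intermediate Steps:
$b{\left(w,X \right)} = 4 - 7 X$ ($b{\left(w,X \right)} = 4 - \left(6 X + X\right) = 4 - 7 X$)
$J{\left(V \right)} = 4 + V^{2} - 7 V$ ($J{\left(V \right)} = V V - \left(-4 + 7 V\right) = V^{2} - \left(-4 + 7 V\right) = 4 + V^{2} - 7 V$)
$c{\left(y,x \right)} = \frac{113 + x}{-28 + 2 x}$ ($c{\left(y,x \right)} = \frac{113 + x}{\left(-28 + x\right) + x} = \frac{113 + x}{-28 + 2 x}$)
$\frac{c{\left(J{\left(13 \right)},-201 \right)} + 13943}{-728 - 16375} = \frac{\frac{113 - 201}{2 \left(-14 - 201\right)} + 13943}{-728 - 16375} = \frac{\frac{1}{2} \frac{1}{-215} \left(-88\right) + 13943}{-17103} = \left(\frac{1}{2} \left(- \frac{1}{215}\right) \left(-88\right) + 13943\right) \left(- \frac{1}{17103}\right) = \left(\frac{44}{215} + 13943\right) \left(- \frac{1}{17103}\right) = \frac{2997789}{215} \left(- \frac{1}{17103}\right) = - \frac{999263}{1225715}$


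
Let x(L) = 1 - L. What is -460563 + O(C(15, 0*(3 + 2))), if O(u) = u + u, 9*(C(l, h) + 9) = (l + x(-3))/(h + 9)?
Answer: -37307023/81 ≈ -4.6058e+5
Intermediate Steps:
C(l, h) = -9 + (4 + l)/(9*(9 + h)) (C(l, h) = -9 + ((l + (1 - 1*(-3)))/(h + 9))/9 = -9 + ((l + (1 + 3))/(9 + h))/9 = -9 + ((l + 4)/(9 + h))/9 = -9 + ((4 + l)/(9 + h))/9 = -9 + (4 + l)/(9*(9 + h)))
O(u) = 2*u
-460563 + O(C(15, 0*(3 + 2))) = -460563 + 2*((-725 + 15 - 0*(3 + 2))/(9*(9 + 0*(3 + 2)))) = -460563 + 2*((-725 + 15 - 0*5)/(9*(9 + 0*5))) = -460563 + 2*((-725 + 15 - 81*0)/(9*(9 + 0))) = -460563 + 2*((1/9)*(-725 + 15 + 0)/9) = -460563 + 2*((1/9)*(1/9)*(-710)) = -460563 + 2*(-710/81) = -460563 - 1420/81 = -37307023/81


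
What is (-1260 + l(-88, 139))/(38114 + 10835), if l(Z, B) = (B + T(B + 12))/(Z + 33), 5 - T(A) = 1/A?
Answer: -10486043/406521445 ≈ -0.025795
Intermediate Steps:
T(A) = 5 - 1/A
l(Z, B) = (5 + B - 1/(12 + B))/(33 + Z) (l(Z, B) = (B + (5 - 1/(B + 12)))/(Z + 33) = (B + (5 - 1/(12 + B)))/(33 + Z) = (5 + B - 1/(12 + B))/(33 + Z))
(-1260 + l(-88, 139))/(38114 + 10835) = (-1260 + (59 + 5*139 + 139*(12 + 139))/((12 + 139)*(33 - 88)))/(38114 + 10835) = (-1260 + (59 + 695 + 139*151)/(151*(-55)))/48949 = (-1260 + (1/151)*(-1/55)*(59 + 695 + 20989))*(1/48949) = (-1260 + (1/151)*(-1/55)*21743)*(1/48949) = (-1260 - 21743/8305)*(1/48949) = -10486043/8305*1/48949 = -10486043/406521445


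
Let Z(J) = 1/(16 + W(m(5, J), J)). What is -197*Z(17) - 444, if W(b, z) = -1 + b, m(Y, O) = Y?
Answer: -9077/20 ≈ -453.85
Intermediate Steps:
Z(J) = 1/20 (Z(J) = 1/(16 + (-1 + 5)) = 1/(16 + 4) = 1/20)
-197*Z(17) - 444 = -197*1/20 - 444 = -197/20 - 444 = -9077/20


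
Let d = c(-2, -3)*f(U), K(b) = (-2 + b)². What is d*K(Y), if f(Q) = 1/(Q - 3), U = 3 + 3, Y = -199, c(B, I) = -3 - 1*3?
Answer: -80802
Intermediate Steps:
c(B, I) = -6 (c(B, I) = -3 - 3 = -6)
U = 6
f(Q) = 1/(-3 + Q)
d = -2 (d = -6/(-3 + 6) = -6/3 = -6*⅓ = -2)
d*K(Y) = -2*(-2 - 199)² = -2*(-201)² = -2*40401 = -80802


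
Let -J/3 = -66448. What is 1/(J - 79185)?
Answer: 1/120159 ≈ 8.3223e-6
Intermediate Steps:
J = 199344 (J = -3*(-66448) = 199344)
1/(J - 79185) = 1/(199344 - 79185) = 1/120159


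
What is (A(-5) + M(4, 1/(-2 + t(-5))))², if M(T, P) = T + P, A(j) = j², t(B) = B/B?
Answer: 784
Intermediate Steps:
t(B) = 1
M(T, P) = P + T
(A(-5) + M(4, 1/(-2 + t(-5))))² = ((-5)² + (1/(-2 + 1) + 4))² = (25 + (1/(-1) + 4))² = (25 + (-1 + 4))² = (25 + 3)² = 28² = 784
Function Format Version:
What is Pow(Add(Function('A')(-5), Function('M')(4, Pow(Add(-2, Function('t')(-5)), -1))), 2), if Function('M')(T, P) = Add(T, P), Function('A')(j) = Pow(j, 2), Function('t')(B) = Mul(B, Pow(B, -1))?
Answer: 784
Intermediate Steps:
Function('t')(B) = 1
Function('M')(T, P) = Add(P, T)
Pow(Add(Function('A')(-5), Function('M')(4, Pow(Add(-2, Function('t')(-5)), -1))), 2) = Pow(Add(Pow(-5, 2), Add(Pow(Add(-2, 1), -1), 4)), 2) = Pow(Add(25, Add(Pow(-1, -1), 4)), 2) = Pow(Add(25, Add(-1, 4)), 2) = Pow(Add(25, 3), 2) = Pow(28, 2) = 784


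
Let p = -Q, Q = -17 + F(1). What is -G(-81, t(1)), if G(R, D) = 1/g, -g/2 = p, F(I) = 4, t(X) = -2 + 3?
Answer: 1/26 ≈ 0.038462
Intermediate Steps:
t(X) = 1
Q = -13 (Q = -17 + 4 = -13)
p = 13 (p = -1*(-13) = 13)
g = -26 (g = -2*13 = -26)
G(R, D) = -1/26 (G(R, D) = 1/(-26) = -1/26)
-G(-81, t(1)) = -1*(-1/26) = 1/26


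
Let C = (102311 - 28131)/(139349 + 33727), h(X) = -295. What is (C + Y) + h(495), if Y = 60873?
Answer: 2621168027/43269 ≈ 60578.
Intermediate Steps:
C = 18545/43269 (C = 74180/173076 = 74180*(1/173076) = 18545/43269 ≈ 0.42860)
(C + Y) + h(495) = (18545/43269 + 60873) - 295 = 2633932382/43269 - 295 = 2621168027/43269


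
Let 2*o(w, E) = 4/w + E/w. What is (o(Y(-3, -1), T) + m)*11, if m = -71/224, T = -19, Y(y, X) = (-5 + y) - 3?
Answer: 899/224 ≈ 4.0134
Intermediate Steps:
Y(y, X) = -8 + y
o(w, E) = 2/w + E/(2*w) (o(w, E) = (4/w + E/w)/2 = 2/w + E/(2*w))
m = -71/224 (m = -71*1/224 = -71/224 ≈ -0.31696)
(o(Y(-3, -1), T) + m)*11 = ((4 - 19)/(2*(-8 - 3)) - 71/224)*11 = ((½)*(-15)/(-11) - 71/224)*11 = ((½)*(-1/11)*(-15) - 71/224)*11 = (15/22 - 71/224)*11 = (899/2464)*11 = 899/224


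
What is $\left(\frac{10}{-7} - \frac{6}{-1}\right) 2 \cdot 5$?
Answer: $\frac{320}{7} \approx 45.714$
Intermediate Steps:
$\left(\frac{10}{-7} - \frac{6}{-1}\right) 2 \cdot 5 = \left(10 \left(- \frac{1}{7}\right) - -6\right) 2 \cdot 5 = \left(- \frac{10}{7} + 6\right) 2 \cdot 5 = \frac{32}{7} \cdot 2 \cdot 5 = \frac{64}{7} \cdot 5 = \frac{320}{7}$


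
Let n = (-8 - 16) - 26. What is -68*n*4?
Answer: 13600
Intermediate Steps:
n = -50 (n = -24 - 26 = -50)
-68*n*4 = -68*(-50)*4 = 3400*4 = 13600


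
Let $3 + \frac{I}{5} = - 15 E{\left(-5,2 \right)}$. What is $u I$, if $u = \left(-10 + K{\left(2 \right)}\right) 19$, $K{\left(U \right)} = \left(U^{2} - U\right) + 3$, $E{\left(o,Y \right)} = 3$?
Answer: $22800$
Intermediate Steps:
$K{\left(U \right)} = 3 + U^{2} - U$
$u = -95$ ($u = \left(-10 + \left(3 + 2^{2} - 2\right)\right) 19 = \left(-10 + \left(3 + 4 - 2\right)\right) 19 = \left(-10 + 5\right) 19 = \left(-5\right) 19 = -95$)
$I = -240$ ($I = -15 + 5 \left(\left(-15\right) 3\right) = -15 + 5 \left(-45\right) = -15 - 225 = -240$)
$u I = \left(-95\right) \left(-240\right) = 22800$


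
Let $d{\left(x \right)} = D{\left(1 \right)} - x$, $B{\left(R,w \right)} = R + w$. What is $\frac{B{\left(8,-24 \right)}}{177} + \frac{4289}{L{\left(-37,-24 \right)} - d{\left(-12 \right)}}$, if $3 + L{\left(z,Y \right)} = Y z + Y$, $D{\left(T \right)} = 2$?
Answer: $\frac{745601}{149919} \approx 4.9734$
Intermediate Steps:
$L{\left(z,Y \right)} = -3 + Y + Y z$ ($L{\left(z,Y \right)} = -3 + \left(Y z + Y\right) = -3 + \left(Y + Y z\right) = -3 + Y + Y z$)
$d{\left(x \right)} = 2 - x$
$\frac{B{\left(8,-24 \right)}}{177} + \frac{4289}{L{\left(-37,-24 \right)} - d{\left(-12 \right)}} = \frac{8 - 24}{177} + \frac{4289}{\left(-3 - 24 - -888\right) - \left(2 - -12\right)} = \left(-16\right) \frac{1}{177} + \frac{4289}{\left(-3 - 24 + 888\right) - \left(2 + 12\right)} = - \frac{16}{177} + \frac{4289}{861 - 14} = - \frac{16}{177} + \frac{4289}{847} = \frac{745601}{149919}$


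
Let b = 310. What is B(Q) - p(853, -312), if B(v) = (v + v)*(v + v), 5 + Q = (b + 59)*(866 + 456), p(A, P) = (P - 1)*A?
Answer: 951846358865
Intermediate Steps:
p(A, P) = A*(-1 + P) (p(A, P) = (-1 + P)*A = A*(-1 + P))
Q = 487813 (Q = -5 + (310 + 59)*(866 + 456) = -5 + 369*1322 = -5 + 487818 = 487813)
B(v) = 4*v² (B(v) = (2*v)*(2*v) = 4*v²)
B(Q) - p(853, -312) = 4*487813² - 853*(-1 - 312) = 4*237961522969 - 853*(-313) = 951846091876 - 1*(-266989) = 951846091876 + 266989 = 951846358865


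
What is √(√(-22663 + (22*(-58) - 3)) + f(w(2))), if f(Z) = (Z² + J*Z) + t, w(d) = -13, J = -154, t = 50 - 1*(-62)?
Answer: √(2283 + I*√23942) ≈ 47.808 + 1.6183*I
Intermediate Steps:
t = 112 (t = 50 + 62 = 112)
f(Z) = 112 + Z² - 154*Z (f(Z) = (Z² - 154*Z) + 112 = 112 + Z² - 154*Z)
√(√(-22663 + (22*(-58) - 3)) + f(w(2))) = √(√(-22663 + (22*(-58) - 3)) + (112 + (-13)² - 154*(-13))) = √(√(-22663 + (-1276 - 3)) + (112 + 169 + 2002)) = √(√(-22663 - 1279) + 2283) = √(√(-23942) + 2283) = √(I*√23942 + 2283) = √(2283 + I*√23942)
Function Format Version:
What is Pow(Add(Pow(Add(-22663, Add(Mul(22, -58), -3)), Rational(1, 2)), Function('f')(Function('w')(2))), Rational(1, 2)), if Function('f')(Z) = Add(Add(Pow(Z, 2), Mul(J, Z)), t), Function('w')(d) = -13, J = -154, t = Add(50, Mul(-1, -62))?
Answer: Pow(Add(2283, Mul(I, Pow(23942, Rational(1, 2)))), Rational(1, 2)) ≈ Add(47.808, Mul(1.6183, I))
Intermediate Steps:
t = 112 (t = Add(50, 62) = 112)
Function('f')(Z) = Add(112, Pow(Z, 2), Mul(-154, Z)) (Function('f')(Z) = Add(Add(Pow(Z, 2), Mul(-154, Z)), 112) = Add(112, Pow(Z, 2), Mul(-154, Z)))
Pow(Add(Pow(Add(-22663, Add(Mul(22, -58), -3)), Rational(1, 2)), Function('f')(Function('w')(2))), Rational(1, 2)) = Pow(Add(Pow(Add(-22663, Add(Mul(22, -58), -3)), Rational(1, 2)), Add(112, Pow(-13, 2), Mul(-154, -13))), Rational(1, 2)) = Pow(Add(Pow(Add(-22663, Add(-1276, -3)), Rational(1, 2)), Add(112, 169, 2002)), Rational(1, 2)) = Pow(Add(Pow(Add(-22663, -1279), Rational(1, 2)), 2283), Rational(1, 2)) = Pow(Add(Pow(-23942, Rational(1, 2)), 2283), Rational(1, 2)) = Pow(Add(Mul(I, Pow(23942, Rational(1, 2))), 2283), Rational(1, 2)) = Pow(Add(2283, Mul(I, Pow(23942, Rational(1, 2)))), Rational(1, 2))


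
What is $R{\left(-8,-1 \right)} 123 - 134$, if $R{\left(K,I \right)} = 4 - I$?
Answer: $481$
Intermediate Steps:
$R{\left(-8,-1 \right)} 123 - 134 = \left(4 - -1\right) 123 - 134 = \left(4 + 1\right) 123 - 134 = 5 \cdot 123 - 134 = 615 - 134 = 481$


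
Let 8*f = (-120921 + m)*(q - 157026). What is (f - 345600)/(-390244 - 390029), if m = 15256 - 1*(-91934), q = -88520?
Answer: -561471221/1040364 ≈ -539.69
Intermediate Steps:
m = 107190 (m = 15256 + 91934 = 107190)
f = 1685796063/4 (f = ((-120921 + 107190)*(-88520 - 157026))/8 = (-13731*(-245546))/8 = (1/8)*3371592126 = 1685796063/4 ≈ 4.2145e+8)
(f - 345600)/(-390244 - 390029) = (1685796063/4 - 345600)/(-390244 - 390029) = (1684413663/4)/(-780273) = (1684413663/4)*(-1/780273) = -561471221/1040364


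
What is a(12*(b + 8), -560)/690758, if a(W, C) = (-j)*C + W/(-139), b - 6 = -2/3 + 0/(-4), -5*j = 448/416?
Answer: -110016/624099853 ≈ -0.00017628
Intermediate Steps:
j = -14/65 (j = -448/(5*416) = -⅕*14/13 = -14/65 ≈ -0.21538)
b = 16/3 (b = 6 + (-2/3 + 0/(-4)) = 6 + (-2*⅓ + 0*(-¼)) = 6 + (-⅔ + 0) = 6 - ⅔ = 16/3 ≈ 5.3333)
a(W, C) = -W/139 + 14*C/65 (a(W, C) = (-1*(-14/65))*C + W/(-139) = 14*C/65 + W*(-1/139) = 14*C/65 - W/139 = -W/139 + 14*C/65)
a(12*(b + 8), -560)/690758 = (-12*(16/3 + 8)/139 + (14/65)*(-560))/690758 = (-12*40/(139*3) - 1568/13)*(1/690758) = (-1/139*160 - 1568/13)*(1/690758) = (-160/139 - 1568/13)*(1/690758) = -220032/1807*1/690758 = -110016/624099853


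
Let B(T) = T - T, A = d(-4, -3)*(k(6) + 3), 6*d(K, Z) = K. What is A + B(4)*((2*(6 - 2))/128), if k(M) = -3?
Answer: 0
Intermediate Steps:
d(K, Z) = K/6
A = 0 (A = ((1/6)*(-4))*(-3 + 3) = -2/3*0 = 0)
B(T) = 0
A + B(4)*((2*(6 - 2))/128) = 0 + 0*((2*(6 - 2))/128) = 0 + 0*((2*4)*(1/128)) = 0 + 0*(8*(1/128)) = 0 + 0*(1/16) = 0 + 0 = 0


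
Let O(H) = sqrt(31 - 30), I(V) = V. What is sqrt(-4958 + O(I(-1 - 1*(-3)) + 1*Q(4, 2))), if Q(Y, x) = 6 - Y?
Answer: I*sqrt(4957) ≈ 70.406*I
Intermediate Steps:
O(H) = 1 (O(H) = sqrt(1) = 1)
sqrt(-4958 + O(I(-1 - 1*(-3)) + 1*Q(4, 2))) = sqrt(-4958 + 1) = sqrt(-4957) = I*sqrt(4957)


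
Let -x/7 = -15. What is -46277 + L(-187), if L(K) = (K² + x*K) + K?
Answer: -31130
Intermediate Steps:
x = 105 (x = -7*(-15) = 105)
L(K) = K² + 106*K (L(K) = (K² + 105*K) + K = K² + 106*K)
-46277 + L(-187) = -46277 - 187*(106 - 187) = -46277 - 187*(-81) = -46277 + 15147 = -31130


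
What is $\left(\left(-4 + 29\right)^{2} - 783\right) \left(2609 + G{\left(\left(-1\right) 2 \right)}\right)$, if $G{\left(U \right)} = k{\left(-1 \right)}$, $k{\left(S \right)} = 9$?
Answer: $-413644$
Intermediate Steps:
$G{\left(U \right)} = 9$
$\left(\left(-4 + 29\right)^{2} - 783\right) \left(2609 + G{\left(\left(-1\right) 2 \right)}\right) = \left(\left(-4 + 29\right)^{2} - 783\right) \left(2609 + 9\right) = \left(25^{2} - 783\right) 2618 = \left(625 - 783\right) 2618 = \left(-158\right) 2618 = -413644$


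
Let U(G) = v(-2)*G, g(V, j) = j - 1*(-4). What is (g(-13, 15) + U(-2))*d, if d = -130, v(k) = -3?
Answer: -3250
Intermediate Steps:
g(V, j) = 4 + j (g(V, j) = j + 4 = 4 + j)
U(G) = -3*G
(g(-13, 15) + U(-2))*d = ((4 + 15) - 3*(-2))*(-130) = (19 + 6)*(-130) = 25*(-130) = -3250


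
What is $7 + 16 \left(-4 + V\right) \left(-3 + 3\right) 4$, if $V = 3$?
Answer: $7$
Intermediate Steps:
$7 + 16 \left(-4 + V\right) \left(-3 + 3\right) 4 = 7 + 16 \left(-4 + 3\right) \left(-3 + 3\right) 4 = 7 + 16 \left(-1\right) 0 \cdot 4 = 7 + 16 \cdot 0 \cdot 4 = 7 + 16 \cdot 0 = 7 + 0 = 7$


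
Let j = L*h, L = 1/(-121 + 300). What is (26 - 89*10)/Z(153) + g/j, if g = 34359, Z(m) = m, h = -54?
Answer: -34853207/306 ≈ -1.1390e+5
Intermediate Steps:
L = 1/179 ≈ 0.0055866
j = -54/179 (j = (1/179)*(-54) = -54/179 ≈ -0.30168)
(26 - 89*10)/Z(153) + g/j = (26 - 89*10)/153 + 34359/(-54/179) = (26 - 890)*(1/153) + 34359*(-179/54) = -864*1/153 - 2050087/18 = -96/17 - 2050087/18 = -34853207/306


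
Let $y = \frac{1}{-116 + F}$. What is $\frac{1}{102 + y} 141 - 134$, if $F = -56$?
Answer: $- \frac{2326510}{17543} \approx -132.62$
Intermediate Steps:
$y = - \frac{1}{172}$ ($y = \frac{1}{-116 - 56} = \frac{1}{-172} = - \frac{1}{172} \approx -0.005814$)
$\frac{1}{102 + y} 141 - 134 = \frac{1}{102 - \frac{1}{172}} \cdot 141 - 134 = \frac{1}{\frac{17543}{172}} \cdot 141 - 134 = \frac{172}{17543} \cdot 141 - 134 = \frac{24252}{17543} - 134 = - \frac{2326510}{17543}$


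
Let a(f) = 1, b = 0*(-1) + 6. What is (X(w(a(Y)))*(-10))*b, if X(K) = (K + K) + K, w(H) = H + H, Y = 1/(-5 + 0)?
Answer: -360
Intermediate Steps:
Y = -⅕ (Y = 1/(-5) = -⅕ ≈ -0.20000)
b = 6 (b = 0 + 6 = 6)
w(H) = 2*H
X(K) = 3*K (X(K) = 2*K + K = 3*K)
(X(w(a(Y)))*(-10))*b = ((3*(2*1))*(-10))*6 = ((3*2)*(-10))*6 = (6*(-10))*6 = -60*6 = -360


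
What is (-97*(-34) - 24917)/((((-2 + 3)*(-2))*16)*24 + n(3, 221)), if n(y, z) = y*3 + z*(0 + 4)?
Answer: -21619/125 ≈ -172.95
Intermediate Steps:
n(y, z) = 3*y + 4*z (n(y, z) = 3*y + z*4 = 3*y + 4*z)
(-97*(-34) - 24917)/((((-2 + 3)*(-2))*16)*24 + n(3, 221)) = (-97*(-34) - 24917)/((((-2 + 3)*(-2))*16)*24 + (3*3 + 4*221)) = (3298 - 24917)/(((1*(-2))*16)*24 + (9 + 884)) = -21619/(-2*16*24 + 893) = -21619/(-32*24 + 893) = -21619/(-768 + 893) = -21619/125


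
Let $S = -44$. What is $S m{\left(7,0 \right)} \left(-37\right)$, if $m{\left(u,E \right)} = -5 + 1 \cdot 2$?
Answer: $-4884$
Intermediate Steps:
$m{\left(u,E \right)} = -3$ ($m{\left(u,E \right)} = -5 + 2 = -3$)
$S m{\left(7,0 \right)} \left(-37\right) = \left(-44\right) \left(-3\right) \left(-37\right) = 132 \left(-37\right) = -4884$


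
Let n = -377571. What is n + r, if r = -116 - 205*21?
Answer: -381992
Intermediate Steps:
r = -4421 (r = -116 - 4305 = -4421)
n + r = -377571 - 4421 = -381992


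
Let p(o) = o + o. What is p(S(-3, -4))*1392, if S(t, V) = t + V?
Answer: -19488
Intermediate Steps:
S(t, V) = V + t
p(o) = 2*o
p(S(-3, -4))*1392 = (2*(-4 - 3))*1392 = (2*(-7))*1392 = -14*1392 = -19488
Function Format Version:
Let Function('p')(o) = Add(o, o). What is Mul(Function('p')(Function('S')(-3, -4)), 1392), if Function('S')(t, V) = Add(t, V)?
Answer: -19488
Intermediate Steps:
Function('S')(t, V) = Add(V, t)
Function('p')(o) = Mul(2, o)
Mul(Function('p')(Function('S')(-3, -4)), 1392) = Mul(Mul(2, Add(-4, -3)), 1392) = Mul(Mul(2, -7), 1392) = Mul(-14, 1392) = -19488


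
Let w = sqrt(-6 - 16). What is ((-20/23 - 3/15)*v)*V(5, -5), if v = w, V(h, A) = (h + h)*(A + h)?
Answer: 0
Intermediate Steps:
V(h, A) = 2*h*(A + h) (V(h, A) = (2*h)*(A + h) = 2*h*(A + h))
w = I*sqrt(22) (w = sqrt(-22) = I*sqrt(22) ≈ 4.6904*I)
v = I*sqrt(22) ≈ 4.6904*I
((-20/23 - 3/15)*v)*V(5, -5) = ((-20/23 - 3/15)*(I*sqrt(22)))*(2*5*(-5 + 5)) = ((-20*1/23 - 3*1/15)*(I*sqrt(22)))*(2*5*0) = ((-20/23 - 1/5)*(I*sqrt(22)))*0 = -123*I*sqrt(22)/115*0 = 0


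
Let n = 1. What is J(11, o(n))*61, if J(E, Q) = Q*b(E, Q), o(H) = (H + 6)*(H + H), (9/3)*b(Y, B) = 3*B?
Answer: 11956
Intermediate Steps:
b(Y, B) = B (b(Y, B) = (3*B)/3 = B)
o(H) = 2*H*(6 + H) (o(H) = (6 + H)*(2*H) = 2*H*(6 + H))
J(E, Q) = Q**2 (J(E, Q) = Q*Q = Q**2)
J(11, o(n))*61 = (2*1*(6 + 1))**2*61 = (2*1*7)**2*61 = 14**2*61 = 196*61 = 11956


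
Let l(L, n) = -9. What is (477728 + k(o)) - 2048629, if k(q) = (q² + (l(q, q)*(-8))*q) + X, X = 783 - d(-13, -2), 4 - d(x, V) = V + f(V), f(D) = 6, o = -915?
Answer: -798773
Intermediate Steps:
d(x, V) = -2 - V (d(x, V) = 4 - (V + 6) = 4 - (6 + V) = 4 + (-6 - V) = -2 - V)
X = 783 (X = 783 - (-2 - 1*(-2)) = 783 - (-2 + 2) = 783 - 1*0 = 783 + 0 = 783)
k(q) = 783 + q² + 72*q (k(q) = (q² + (-9*(-8))*q) + 783 = (q² + 72*q) + 783 = 783 + q² + 72*q)
(477728 + k(o)) - 2048629 = (477728 + (783 + (-915)² + 72*(-915))) - 2048629 = (477728 + (783 + 837225 - 65880)) - 2048629 = (477728 + 772128) - 2048629 = 1249856 - 2048629 = -798773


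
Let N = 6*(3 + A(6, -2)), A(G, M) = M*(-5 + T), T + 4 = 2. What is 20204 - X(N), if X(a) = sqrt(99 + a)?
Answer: 20204 - sqrt(201) ≈ 20190.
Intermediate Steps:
T = -2 (T = -4 + 2 = -2)
A(G, M) = -7*M (A(G, M) = M*(-5 - 2) = M*(-7) = -7*M)
N = 102 (N = 6*(3 - 7*(-2)) = 6*(3 + 14) = 6*17 = 102)
20204 - X(N) = 20204 - sqrt(99 + 102) = 20204 - sqrt(201)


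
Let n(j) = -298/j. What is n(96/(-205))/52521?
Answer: 745/61488 ≈ 0.012116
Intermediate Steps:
n(96/(-205))/52521 = -298/(96/(-205))/52521 = -298/(96*(-1/205))*(1/52521) = -298/(-96/205)*(1/52521) = -298*(-205/96)*(1/52521) = (30545/48)*(1/52521) = 745/61488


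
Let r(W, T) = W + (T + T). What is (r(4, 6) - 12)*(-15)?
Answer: -60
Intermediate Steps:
r(W, T) = W + 2*T
(r(4, 6) - 12)*(-15) = ((4 + 2*6) - 12)*(-15) = ((4 + 12) - 12)*(-15) = (16 - 12)*(-15) = 4*(-15) = -60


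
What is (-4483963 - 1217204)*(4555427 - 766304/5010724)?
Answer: -32533690433402832237/1252681 ≈ -2.5971e+13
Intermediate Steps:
(-4483963 - 1217204)*(4555427 - 766304/5010724) = -5701167*(4555427 - 766304*1/5010724) = -5701167*(4555427 - 191576/1252681) = -5701167*5706496658211/1252681 = -32533690433402832237/1252681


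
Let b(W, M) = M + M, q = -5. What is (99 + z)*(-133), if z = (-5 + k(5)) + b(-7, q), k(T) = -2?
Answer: -10906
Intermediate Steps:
b(W, M) = 2*M
z = -17 (z = (-5 - 2) + 2*(-5) = -7 - 10 = -17)
(99 + z)*(-133) = (99 - 17)*(-133) = 82*(-133) = -10906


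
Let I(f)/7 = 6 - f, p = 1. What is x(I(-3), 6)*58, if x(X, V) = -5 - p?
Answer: -348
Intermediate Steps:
I(f) = 42 - 7*f (I(f) = 7*(6 - f) = 42 - 7*f)
x(X, V) = -6 (x(X, V) = -5 - 1*1 = -5 - 1 = -6)
x(I(-3), 6)*58 = -6*58 = -348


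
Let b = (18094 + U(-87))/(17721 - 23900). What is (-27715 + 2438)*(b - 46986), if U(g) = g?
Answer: 7339037951777/6179 ≈ 1.1877e+9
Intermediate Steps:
b = -18007/6179 (b = (18094 - 87)/(17721 - 23900) = 18007/(-6179) = 18007*(-1/6179) = -18007/6179 ≈ -2.9142)
(-27715 + 2438)*(b - 46986) = (-27715 + 2438)*(-18007/6179 - 46986) = -25277*(-290344501/6179) = 7339037951777/6179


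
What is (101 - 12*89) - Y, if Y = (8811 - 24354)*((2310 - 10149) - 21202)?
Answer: -451385230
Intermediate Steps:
Y = 451384263 (Y = -15543*(-7839 - 21202) = -15543*(-29041) = 451384263)
(101 - 12*89) - Y = (101 - 12*89) - 1*451384263 = (101 - 1068) - 451384263 = -967 - 451384263 = -451385230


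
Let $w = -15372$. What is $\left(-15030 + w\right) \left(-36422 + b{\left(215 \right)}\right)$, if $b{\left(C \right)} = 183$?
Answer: $1101738078$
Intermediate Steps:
$\left(-15030 + w\right) \left(-36422 + b{\left(215 \right)}\right) = \left(-15030 - 15372\right) \left(-36422 + 183\right) = \left(-30402\right) \left(-36239\right) = 1101738078$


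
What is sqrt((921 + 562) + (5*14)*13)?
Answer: sqrt(2393) ≈ 48.918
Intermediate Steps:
sqrt((921 + 562) + (5*14)*13) = sqrt(1483 + 70*13) = sqrt(1483 + 910) = sqrt(2393)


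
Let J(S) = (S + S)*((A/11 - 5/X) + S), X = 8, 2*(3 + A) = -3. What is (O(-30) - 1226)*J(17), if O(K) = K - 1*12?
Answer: -7571545/11 ≈ -6.8832e+5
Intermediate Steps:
A = -9/2 (A = -3 + (½)*(-3) = -3 - 3/2 = -9/2 ≈ -4.5000)
J(S) = 2*S*(-91/88 + S) (J(S) = (S + S)*((-9/2/11 - 5/8) + S) = (2*S)*((-9/2*1/11 - 5*⅛) + S) = (2*S)*((-9/22 - 5/8) + S) = (2*S)*(-91/88 + S) = 2*S*(-91/88 + S))
O(K) = -12 + K (O(K) = K - 12 = -12 + K)
(O(-30) - 1226)*J(17) = ((-12 - 30) - 1226)*((1/44)*17*(-91 + 88*17)) = (-42 - 1226)*((1/44)*17*(-91 + 1496)) = -317*17*1405/11 = -1268*23885/44 = -7571545/11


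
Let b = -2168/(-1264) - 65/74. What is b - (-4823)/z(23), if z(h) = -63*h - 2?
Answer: -10548483/4241273 ≈ -2.4871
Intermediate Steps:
z(h) = -2 - 63*h
b = 2446/2923 (b = -2168*(-1/1264) - 65*1/74 = 271/158 - 65/74 = 2446/2923 ≈ 0.83681)
b - (-4823)/z(23) = 2446/2923 - (-4823)/(-2 - 63*23) = 2446/2923 - (-4823)/(-2 - 1449) = 2446/2923 - (-4823)/(-1451) = 2446/2923 - (-4823)*(-1)/1451 = 2446/2923 - 1*4823/1451 = 2446/2923 - 4823/1451 = -10548483/4241273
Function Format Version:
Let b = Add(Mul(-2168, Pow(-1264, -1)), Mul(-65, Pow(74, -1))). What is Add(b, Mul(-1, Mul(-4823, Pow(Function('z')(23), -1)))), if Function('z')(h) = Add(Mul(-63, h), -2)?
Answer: Rational(-10548483, 4241273) ≈ -2.4871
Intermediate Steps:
Function('z')(h) = Add(-2, Mul(-63, h))
b = Rational(2446, 2923) (b = Add(Mul(-2168, Rational(-1, 1264)), Mul(-65, Rational(1, 74))) = Add(Rational(271, 158), Rational(-65, 74)) = Rational(2446, 2923) ≈ 0.83681)
Add(b, Mul(-1, Mul(-4823, Pow(Function('z')(23), -1)))) = Add(Rational(2446, 2923), Mul(-1, Mul(-4823, Pow(Add(-2, Mul(-63, 23)), -1)))) = Add(Rational(2446, 2923), Mul(-1, Mul(-4823, Pow(Add(-2, -1449), -1)))) = Add(Rational(2446, 2923), Mul(-1, Mul(-4823, Pow(-1451, -1)))) = Add(Rational(2446, 2923), Mul(-1, Mul(-4823, Rational(-1, 1451)))) = Add(Rational(2446, 2923), Mul(-1, Rational(4823, 1451))) = Add(Rational(2446, 2923), Rational(-4823, 1451)) = Rational(-10548483, 4241273)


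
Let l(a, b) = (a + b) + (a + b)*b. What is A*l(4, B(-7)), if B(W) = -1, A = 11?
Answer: 0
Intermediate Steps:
l(a, b) = a + b + b*(a + b) (l(a, b) = (a + b) + b*(a + b) = a + b + b*(a + b))
A*l(4, B(-7)) = 11*(4 - 1 + (-1)² + 4*(-1)) = 11*(4 - 1 + 1 - 4) = 11*0 = 0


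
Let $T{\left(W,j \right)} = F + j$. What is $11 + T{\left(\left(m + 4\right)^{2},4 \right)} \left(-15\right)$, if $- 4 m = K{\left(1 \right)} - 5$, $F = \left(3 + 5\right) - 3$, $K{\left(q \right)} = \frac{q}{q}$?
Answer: $-124$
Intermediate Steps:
$K{\left(q \right)} = 1$
$F = 5$ ($F = 8 - 3 = 5$)
$m = 1$ ($m = - \frac{1 - 5}{4} = \left(- \frac{1}{4}\right) \left(-4\right) = 1$)
$T{\left(W,j \right)} = 5 + j$
$11 + T{\left(\left(m + 4\right)^{2},4 \right)} \left(-15\right) = 11 + \left(5 + 4\right) \left(-15\right) = 11 + 9 \left(-15\right) = 11 - 135 = -124$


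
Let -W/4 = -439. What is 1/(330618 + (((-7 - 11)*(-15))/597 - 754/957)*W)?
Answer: 6567/2167298182 ≈ 3.0300e-6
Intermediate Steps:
W = 1756 (W = -4*(-439) = 1756)
1/(330618 + (((-7 - 11)*(-15))/597 - 754/957)*W) = 1/(330618 + (((-7 - 11)*(-15))/597 - 754/957)*1756) = 1/(330618 + (-18*(-15)*(1/597) - 754*1/957)*1756) = 1/(330618 + (270*(1/597) - 26/33)*1756) = 1/(330618 + (90/199 - 26/33)*1756) = 1/(330618 - 2204/6567*1756) = 1/(330618 - 3870224/6567) = 1/(2167298182/6567) = 6567/2167298182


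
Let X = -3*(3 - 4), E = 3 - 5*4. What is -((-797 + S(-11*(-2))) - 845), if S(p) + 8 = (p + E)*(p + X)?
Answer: 1525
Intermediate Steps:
E = -17 (E = 3 - 20 = -17)
X = 3 (X = -3*(-1) = 3)
S(p) = -8 + (-17 + p)*(3 + p) (S(p) = -8 + (p - 17)*(p + 3) = -8 + (-17 + p)*(3 + p))
-((-797 + S(-11*(-2))) - 845) = -((-797 + (-59 + (-11*(-2))**2 - (-154)*(-2))) - 845) = -((-797 + (-59 + 22**2 - 14*22)) - 845) = -((-797 + (-59 + 484 - 308)) - 845) = -((-797 + 117) - 845) = -(-680 - 845) = -1*(-1525) = 1525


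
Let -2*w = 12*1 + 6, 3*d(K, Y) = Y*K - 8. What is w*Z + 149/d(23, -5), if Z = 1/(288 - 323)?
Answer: -4846/1435 ≈ -3.3770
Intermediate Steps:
d(K, Y) = -8/3 + K*Y/3 (d(K, Y) = (Y*K - 8)/3 = (K*Y - 8)/3 = (-8 + K*Y)/3 = -8/3 + K*Y/3)
w = -9 (w = -(12*1 + 6)/2 = -(12 + 6)/2 = -½*18 = -9)
Z = -1/35 (Z = 1/(-35) = -1/35 ≈ -0.028571)
w*Z + 149/d(23, -5) = -9*(-1/35) + 149/(-8/3 + (⅓)*23*(-5)) = 9/35 + 149/(-8/3 - 115/3) = 9/35 + 149/(-41) = 9/35 + 149*(-1/41) = 9/35 - 149/41 = -4846/1435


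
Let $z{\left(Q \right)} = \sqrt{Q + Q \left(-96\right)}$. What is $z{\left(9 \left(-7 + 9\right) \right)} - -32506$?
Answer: $32506 + 3 i \sqrt{190} \approx 32506.0 + 41.352 i$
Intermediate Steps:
$z{\left(Q \right)} = \sqrt{95} \sqrt{- Q}$ ($z{\left(Q \right)} = \sqrt{Q - 96 Q} = \sqrt{- 95 Q} = \sqrt{95} \sqrt{- Q}$)
$z{\left(9 \left(-7 + 9\right) \right)} - -32506 = \sqrt{95} \sqrt{- 9 \left(-7 + 9\right)} - -32506 = \sqrt{95} \sqrt{- 9 \cdot 2} + 32506 = \sqrt{95} \sqrt{\left(-1\right) 18} + 32506 = \sqrt{95} \sqrt{-18} + 32506 = \sqrt{95} \cdot 3 i \sqrt{2} + 32506 = 3 i \sqrt{190} + 32506 = 32506 + 3 i \sqrt{190}$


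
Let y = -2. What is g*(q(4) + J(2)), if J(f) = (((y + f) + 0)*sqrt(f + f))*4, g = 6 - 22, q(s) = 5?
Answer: -80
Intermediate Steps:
g = -16
J(f) = 4*sqrt(2)*sqrt(f)*(-2 + f) (J(f) = (((-2 + f) + 0)*sqrt(f + f))*4 = ((-2 + f)*sqrt(2*f))*4 = ((-2 + f)*(sqrt(2)*sqrt(f)))*4 = (sqrt(2)*sqrt(f)*(-2 + f))*4 = 4*sqrt(2)*sqrt(f)*(-2 + f))
g*(q(4) + J(2)) = -16*(5 + 4*sqrt(2)*sqrt(2)*(-2 + 2)) = -16*(5 + 4*sqrt(2)*sqrt(2)*0) = -16*(5 + 0) = -16*5 = -80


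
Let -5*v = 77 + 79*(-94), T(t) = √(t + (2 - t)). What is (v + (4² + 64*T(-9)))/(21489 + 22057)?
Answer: 7429/217730 + 32*√2/21773 ≈ 0.036199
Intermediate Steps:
T(t) = √2
v = 7349/5 (v = -(77 + 79*(-94))/5 = -(77 - 7426)/5 = -⅕*(-7349) = 7349/5 ≈ 1469.8)
(v + (4² + 64*T(-9)))/(21489 + 22057) = (7349/5 + (4² + 64*√2))/(21489 + 22057) = (7349/5 + (16 + 64*√2))/43546 = (7429/5 + 64*√2)*(1/43546) = 7429/217730 + 32*√2/21773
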